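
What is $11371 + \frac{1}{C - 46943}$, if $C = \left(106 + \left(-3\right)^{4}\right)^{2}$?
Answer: $\frac{136156353}{11974} \approx 11371.0$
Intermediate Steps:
$C = 34969$ ($C = \left(106 + 81\right)^{2} = 187^{2} = 34969$)
$11371 + \frac{1}{C - 46943} = 11371 + \frac{1}{34969 - 46943} = 11371 + \frac{1}{-11974} = 11371 - \frac{1}{11974} = \frac{136156353}{11974}$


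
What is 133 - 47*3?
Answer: -8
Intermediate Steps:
133 - 47*3 = 133 - 1*141 = 133 - 141 = -8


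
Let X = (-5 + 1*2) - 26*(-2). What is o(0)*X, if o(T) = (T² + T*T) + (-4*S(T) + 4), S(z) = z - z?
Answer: 196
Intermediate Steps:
X = 49 (X = (-5 + 2) + 52 = -3 + 52 = 49)
S(z) = 0
o(T) = 4 + 2*T² (o(T) = (T² + T*T) + (-4*0 + 4) = (T² + T²) + (0 + 4) = 2*T² + 4 = 4 + 2*T²)
o(0)*X = (4 + 2*0²)*49 = (4 + 2*0)*49 = (4 + 0)*49 = 4*49 = 196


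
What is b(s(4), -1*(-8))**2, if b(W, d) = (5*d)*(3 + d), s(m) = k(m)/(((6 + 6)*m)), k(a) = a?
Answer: 193600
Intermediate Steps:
s(m) = 1/12 (s(m) = m/(((6 + 6)*m)) = m/((12*m)) = m*(1/(12*m)) = 1/12)
b(W, d) = 5*d*(3 + d)
b(s(4), -1*(-8))**2 = (5*(-1*(-8))*(3 - 1*(-8)))**2 = (5*8*(3 + 8))**2 = (5*8*11)**2 = 440**2 = 193600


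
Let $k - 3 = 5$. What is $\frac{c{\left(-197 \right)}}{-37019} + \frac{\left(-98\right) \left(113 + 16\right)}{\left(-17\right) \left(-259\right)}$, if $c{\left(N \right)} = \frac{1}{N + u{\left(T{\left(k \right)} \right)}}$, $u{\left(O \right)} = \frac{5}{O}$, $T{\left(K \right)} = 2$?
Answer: $- \frac{26007104888}{9057845939} \approx -2.8712$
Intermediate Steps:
$k = 8$ ($k = 3 + 5 = 8$)
$c{\left(N \right)} = \frac{1}{\frac{5}{2} + N}$ ($c{\left(N \right)} = \frac{1}{N + \frac{5}{2}} = \frac{1}{\frac{5}{2} + N}$)
$\frac{c{\left(-197 \right)}}{-37019} + \frac{\left(-98\right) \left(113 + 16\right)}{\left(-17\right) \left(-259\right)} = \frac{2 \frac{1}{5 + 2 \left(-197\right)}}{-37019} + \frac{\left(-98\right) \left(113 + 16\right)}{\left(-17\right) \left(-259\right)} = \frac{2}{5 - 394} \left(- \frac{1}{37019}\right) + \frac{\left(-98\right) 129}{4403} = \frac{2}{-389} \left(- \frac{1}{37019}\right) - \frac{1806}{629} = 2 \left(- \frac{1}{389}\right) \left(- \frac{1}{37019}\right) - \frac{1806}{629} = \left(- \frac{2}{389}\right) \left(- \frac{1}{37019}\right) - \frac{1806}{629} = \frac{2}{14400391} - \frac{1806}{629} = - \frac{26007104888}{9057845939}$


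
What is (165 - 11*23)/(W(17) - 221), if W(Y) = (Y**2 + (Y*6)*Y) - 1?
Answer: -88/1801 ≈ -0.048862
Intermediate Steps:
W(Y) = -1 + 7*Y**2 (W(Y) = (Y**2 + (6*Y)*Y) - 1 = (Y**2 + 6*Y**2) - 1 = 7*Y**2 - 1 = -1 + 7*Y**2)
(165 - 11*23)/(W(17) - 221) = (165 - 11*23)/((-1 + 7*17**2) - 221) = (165 - 253)/((-1 + 7*289) - 221) = -88/((-1 + 2023) - 221) = -88/(2022 - 221) = -88/1801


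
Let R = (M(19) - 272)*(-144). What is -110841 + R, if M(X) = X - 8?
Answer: -73257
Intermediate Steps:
M(X) = -8 + X
R = 37584 (R = ((-8 + 19) - 272)*(-144) = (11 - 272)*(-144) = -261*(-144) = 37584)
-110841 + R = -110841 + 37584 = -73257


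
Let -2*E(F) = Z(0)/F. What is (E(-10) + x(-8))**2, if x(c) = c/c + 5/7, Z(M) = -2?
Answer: 12769/4900 ≈ 2.6059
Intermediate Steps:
E(F) = 1/F (E(F) = -(-1)/F = 1/F)
x(c) = 12/7 (x(c) = 1 + 5*(1/7) = 1 + 5/7 = 12/7)
(E(-10) + x(-8))**2 = (1/(-10) + 12/7)**2 = (-1/10 + 12/7)**2 = (113/70)**2 = 12769/4900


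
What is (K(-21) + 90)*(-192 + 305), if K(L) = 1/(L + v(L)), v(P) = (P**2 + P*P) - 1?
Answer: 8746313/860 ≈ 10170.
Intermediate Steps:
v(P) = -1 + 2*P**2 (v(P) = (P**2 + P**2) - 1 = 2*P**2 - 1 = -1 + 2*P**2)
K(L) = 1/(-1 + L + 2*L**2) (K(L) = 1/(L + (-1 + 2*L**2)) = 1/(-1 + L + 2*L**2))
(K(-21) + 90)*(-192 + 305) = (1/(-1 - 21 + 2*(-21)**2) + 90)*(-192 + 305) = (1/(-1 - 21 + 2*441) + 90)*113 = (1/(-1 - 21 + 882) + 90)*113 = (1/860 + 90)*113 = (77401/860)*113 = 8746313/860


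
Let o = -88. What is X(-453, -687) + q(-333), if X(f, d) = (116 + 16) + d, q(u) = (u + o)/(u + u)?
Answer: -369209/666 ≈ -554.37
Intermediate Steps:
q(u) = (-88 + u)/(2*u) (q(u) = (u - 88)/(u + u) = (-88 + u)/((2*u)) = (-88 + u)*(1/(2*u)) = (-88 + u)/(2*u))
X(f, d) = 132 + d
X(-453, -687) + q(-333) = (132 - 687) + (½)*(-88 - 333)/(-333) = -555 + (½)*(-1/333)*(-421) = -555 + 421/666 = -369209/666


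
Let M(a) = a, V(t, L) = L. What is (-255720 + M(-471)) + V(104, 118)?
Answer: -256073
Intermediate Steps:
(-255720 + M(-471)) + V(104, 118) = (-255720 - 471) + 118 = -256191 + 118 = -256073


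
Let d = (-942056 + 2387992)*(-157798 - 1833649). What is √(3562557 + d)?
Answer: I*√2879501346835 ≈ 1.6969e+6*I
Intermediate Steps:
d = -2879504909392 (d = 1445936*(-1991447) = -2879504909392)
√(3562557 + d) = √(3562557 - 2879504909392) = √(-2879501346835) = I*√2879501346835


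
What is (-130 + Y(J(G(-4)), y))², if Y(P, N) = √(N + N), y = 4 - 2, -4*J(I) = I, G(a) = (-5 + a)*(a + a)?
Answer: 16384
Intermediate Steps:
G(a) = 2*a*(-5 + a) (G(a) = (-5 + a)*(2*a) = 2*a*(-5 + a))
J(I) = -I/4
y = 2
Y(P, N) = √2*√N (Y(P, N) = √(2*N) = √2*√N)
(-130 + Y(J(G(-4)), y))² = (-130 + √2*√2)² = (-130 + 2)² = (-128)² = 16384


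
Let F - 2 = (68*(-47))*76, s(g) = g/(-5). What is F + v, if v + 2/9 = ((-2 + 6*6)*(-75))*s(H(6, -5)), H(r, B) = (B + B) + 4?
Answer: -2213588/9 ≈ -2.4595e+5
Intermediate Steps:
H(r, B) = 4 + 2*B (H(r, B) = 2*B + 4 = 4 + 2*B)
s(g) = -g/5 (s(g) = g*(-1/5) = -g/5)
F = -242894 (F = 2 + (68*(-47))*76 = 2 - 3196*76 = 2 - 242896 = -242894)
v = -27542/9 (v = -2/9 + ((-2 + 6*6)*(-75))*(-(4 + 2*(-5))/5) = -2/9 + ((-2 + 36)*(-75))*(-(4 - 10)/5) = -2/9 + (34*(-75))*(-1/5*(-6)) = -2/9 - 2550*6/5 = -2/9 - 3060 = -27542/9 ≈ -3060.2)
F + v = -242894 - 27542/9 = -2213588/9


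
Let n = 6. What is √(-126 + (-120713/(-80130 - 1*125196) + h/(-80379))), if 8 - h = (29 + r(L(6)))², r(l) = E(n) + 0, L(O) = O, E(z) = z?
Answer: I*√46852474916397145710/611255502 ≈ 11.198*I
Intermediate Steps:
r(l) = 6 (r(l) = 6 + 0 = 6)
h = -1217 (h = 8 - (29 + 6)² = 8 - 1*35² = 8 - 1*1225 = 8 - 1225 = -1217)
√(-126 + (-120713/(-80130 - 1*125196) + h/(-80379))) = √(-126 + (-120713/(-80130 - 1*125196) - 1217/(-80379))) = √(-126 + (-120713/(-80130 - 125196) - 1217*(-1/80379))) = √(-126 + (-120713/(-205326) + 1217/80379)) = √(-126 + (-120713*(-1/205326) + 1217/80379)) = √(-126 + (120713/205326 + 1217/80379)) = √(-126 + 1105852441/1833766506) = √(-229948727315/1833766506) = I*√46852474916397145710/611255502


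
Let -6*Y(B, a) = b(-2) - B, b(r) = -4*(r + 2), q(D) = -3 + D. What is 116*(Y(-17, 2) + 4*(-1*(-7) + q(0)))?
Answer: 4582/3 ≈ 1527.3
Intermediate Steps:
b(r) = -8 - 4*r (b(r) = -4*(2 + r) = -8 - 4*r)
Y(B, a) = B/6 (Y(B, a) = -((-8 - 4*(-2)) - B)/6 = -((-8 + 8) - B)/6 = -(0 - B)/6 = -(-1)*B/6 = B/6)
116*(Y(-17, 2) + 4*(-1*(-7) + q(0))) = 116*((⅙)*(-17) + 4*(-1*(-7) + (-3 + 0))) = 116*(-17/6 + 4*(7 - 3)) = 116*(-17/6 + 4*4) = 116*(-17/6 + 16) = 116*(79/6) = 4582/3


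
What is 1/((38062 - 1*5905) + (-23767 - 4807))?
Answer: 1/3583 ≈ 0.00027910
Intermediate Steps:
1/((38062 - 1*5905) + (-23767 - 4807)) = 1/((38062 - 5905) - 28574) = 1/(32157 - 28574) = 1/3583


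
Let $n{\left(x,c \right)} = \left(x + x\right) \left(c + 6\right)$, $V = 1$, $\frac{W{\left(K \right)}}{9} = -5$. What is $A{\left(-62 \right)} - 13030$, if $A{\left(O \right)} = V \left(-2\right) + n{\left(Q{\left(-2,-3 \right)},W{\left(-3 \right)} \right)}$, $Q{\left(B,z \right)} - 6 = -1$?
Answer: $-13422$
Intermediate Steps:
$W{\left(K \right)} = -45$ ($W{\left(K \right)} = 9 \left(-5\right) = -45$)
$Q{\left(B,z \right)} = 5$ ($Q{\left(B,z \right)} = 6 - 1 = 5$)
$n{\left(x,c \right)} = 2 x \left(6 + c\right)$
$A{\left(O \right)} = -392$ ($A{\left(O \right)} = 1 \left(-2\right) + 2 \cdot 5 \left(6 - 45\right) = -2 + 2 \cdot 5 \left(-39\right) = -2 - 390 = -392$)
$A{\left(-62 \right)} - 13030 = -392 - 13030 = -13422$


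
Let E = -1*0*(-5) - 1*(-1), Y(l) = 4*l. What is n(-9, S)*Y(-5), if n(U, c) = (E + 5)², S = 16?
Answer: -720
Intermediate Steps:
E = 1 (E = 0*(-5) + 1 = 0 + 1 = 1)
n(U, c) = 36 (n(U, c) = (1 + 5)² = 6² = 36)
n(-9, S)*Y(-5) = 36*(4*(-5)) = 36*(-20) = -720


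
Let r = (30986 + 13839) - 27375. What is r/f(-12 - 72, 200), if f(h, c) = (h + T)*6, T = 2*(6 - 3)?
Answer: -8725/234 ≈ -37.286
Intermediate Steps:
T = 6 (T = 2*3 = 6)
r = 17450 (r = 44825 - 27375 = 17450)
f(h, c) = 36 + 6*h (f(h, c) = (h + 6)*6 = (6 + h)*6 = 36 + 6*h)
r/f(-12 - 72, 200) = 17450/(36 + 6*(-12 - 72)) = 17450/(36 + 6*(-84)) = 17450/(36 - 504) = 17450/(-468) = 17450*(-1/468) = -8725/234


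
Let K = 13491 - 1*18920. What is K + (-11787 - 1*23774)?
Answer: -40990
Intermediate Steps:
K = -5429 (K = 13491 - 18920 = -5429)
K + (-11787 - 1*23774) = -5429 + (-11787 - 1*23774) = -5429 + (-11787 - 23774) = -5429 - 35561 = -40990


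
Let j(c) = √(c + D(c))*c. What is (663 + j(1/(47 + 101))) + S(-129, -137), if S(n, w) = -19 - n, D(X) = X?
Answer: 773 + √74/10952 ≈ 773.00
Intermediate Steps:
j(c) = √2*c^(3/2) (j(c) = √(c + c)*c = √(2*c)*c = (√2*√c)*c = √2*c^(3/2))
(663 + j(1/(47 + 101))) + S(-129, -137) = (663 + √2*(1/(47 + 101))^(3/2)) + (-19 - 1*(-129)) = (663 + √2*(1/148)^(3/2)) + (-19 + 129) = (663 + √2*(1/148)^(3/2)) + 110 = (663 + √2*(√37/10952)) + 110 = (663 + √74/10952) + 110 = 773 + √74/10952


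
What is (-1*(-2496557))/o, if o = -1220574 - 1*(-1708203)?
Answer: 2496557/487629 ≈ 5.1198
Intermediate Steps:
o = 487629 (o = -1220574 + 1708203 = 487629)
(-1*(-2496557))/o = -1*(-2496557)/487629 = 2496557*(1/487629) = 2496557/487629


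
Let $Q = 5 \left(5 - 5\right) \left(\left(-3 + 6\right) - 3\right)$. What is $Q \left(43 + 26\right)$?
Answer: $0$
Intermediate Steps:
$Q = 0$ ($Q = 5 \cdot 0 \left(3 - 3\right) = 5 \cdot 0 \cdot 0 = 5 \cdot 0 = 0$)
$Q \left(43 + 26\right) = 0 \left(43 + 26\right) = 0 \cdot 69 = 0$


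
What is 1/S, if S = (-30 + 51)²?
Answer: 1/441 ≈ 0.0022676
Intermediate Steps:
S = 441 (S = 21² = 441)
1/S = 1/441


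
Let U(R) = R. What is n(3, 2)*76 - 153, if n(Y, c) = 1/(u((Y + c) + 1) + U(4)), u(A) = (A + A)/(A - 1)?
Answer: -1129/8 ≈ -141.13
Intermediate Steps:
u(A) = 2*A/(-1 + A) (u(A) = (2*A)/(-1 + A) = 2*A/(-1 + A))
n(Y, c) = 1/(4 + 2*(1 + Y + c)/(Y + c)) (n(Y, c) = 1/(2*((Y + c) + 1)/(-1 + ((Y + c) + 1)) + 4) = 1/(2*(1 + Y + c)/(-1 + (1 + Y + c)) + 4) = 1/(2*(1 + Y + c)/(Y + c) + 4) = 1/(4 + 2*(1 + Y + c)/(Y + c)))
n(3, 2)*76 - 153 = ((3 + 2)/(2*(1 + 3*3 + 3*2)))*76 - 153 = ((½)*5/(1 + 9 + 6))*76 - 153 = ((½)*5/16)*76 - 153 = ((½)*(1/16)*5)*76 - 153 = (5/32)*76 - 153 = 95/8 - 153 = -1129/8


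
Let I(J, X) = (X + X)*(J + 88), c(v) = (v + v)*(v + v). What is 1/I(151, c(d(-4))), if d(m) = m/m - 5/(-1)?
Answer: 1/68832 ≈ 1.4528e-5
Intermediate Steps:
d(m) = 6 (d(m) = 1 - 5*(-1) = 1 + 5 = 6)
c(v) = 4*v² (c(v) = (2*v)*(2*v) = 4*v²)
I(J, X) = 2*X*(88 + J) (I(J, X) = (2*X)*(88 + J) = 2*X*(88 + J))
1/I(151, c(d(-4))) = 1/(2*(4*6²)*(88 + 151)) = 1/(2*(4*36)*239) = 1/(2*144*239) = 1/68832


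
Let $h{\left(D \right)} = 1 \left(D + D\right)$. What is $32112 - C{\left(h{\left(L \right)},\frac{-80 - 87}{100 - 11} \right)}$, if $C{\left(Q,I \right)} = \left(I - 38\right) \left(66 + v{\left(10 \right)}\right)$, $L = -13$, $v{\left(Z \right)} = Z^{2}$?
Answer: $\frac{3447102}{89} \approx 38732.0$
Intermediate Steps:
$h{\left(D \right)} = 2 D$ ($h{\left(D \right)} = 1 \cdot 2 D = 2 D$)
$C{\left(Q,I \right)} = -6308 + 166 I$ ($C{\left(Q,I \right)} = \left(I - 38\right) \left(66 + 10^{2}\right) = \left(-38 + I\right) \left(66 + 100\right) = \left(-38 + I\right) 166 = -6308 + 166 I$)
$32112 - C{\left(h{\left(L \right)},\frac{-80 - 87}{100 - 11} \right)} = 32112 - \left(-6308 + 166 \frac{-80 - 87}{100 - 11}\right) = 32112 - \left(-6308 + 166 \left(- \frac{167}{89}\right)\right) = 32112 - \left(-6308 - \frac{27722}{89}\right) = 32112 - - \frac{589134}{89} = 32112 + \frac{589134}{89} = \frac{3447102}{89}$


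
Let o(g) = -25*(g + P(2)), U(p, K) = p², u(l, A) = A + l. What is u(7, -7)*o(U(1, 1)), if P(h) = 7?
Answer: 0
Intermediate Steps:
o(g) = -175 - 25*g (o(g) = -25*(g + 7) = -25*(7 + g) = -175 - 25*g)
u(7, -7)*o(U(1, 1)) = (-7 + 7)*(-175 - 25*1²) = 0*(-175 - 25*1) = 0*(-175 - 25) = 0*(-200) = 0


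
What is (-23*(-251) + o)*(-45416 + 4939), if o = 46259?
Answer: -2106099264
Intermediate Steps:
(-23*(-251) + o)*(-45416 + 4939) = (-23*(-251) + 46259)*(-45416 + 4939) = (5773 + 46259)*(-40477) = 52032*(-40477) = -2106099264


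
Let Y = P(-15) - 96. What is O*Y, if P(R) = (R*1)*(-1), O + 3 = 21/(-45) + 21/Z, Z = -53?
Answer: 82917/265 ≈ 312.89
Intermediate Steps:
O = -3071/795 (O = -3 + (21/(-45) + 21/(-53)) = -3 + (21*(-1/45) + 21*(-1/53)) = -3 + (-7/15 - 21/53) = -3 - 686/795 = -3071/795 ≈ -3.8629)
P(R) = -R (P(R) = R*(-1) = -R)
Y = -81 (Y = -1*(-15) - 96 = 15 - 96 = -81)
O*Y = -3071/795*(-81) = 82917/265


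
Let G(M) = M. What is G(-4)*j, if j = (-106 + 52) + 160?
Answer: -424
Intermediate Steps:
j = 106 (j = -54 + 160 = 106)
G(-4)*j = -4*106 = -424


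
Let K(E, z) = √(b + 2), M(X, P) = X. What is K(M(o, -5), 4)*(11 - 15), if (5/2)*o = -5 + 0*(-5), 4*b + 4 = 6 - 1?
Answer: -6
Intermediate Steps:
b = ¼ (b = -1 + (6 - 1)/4 = -1 + (¼)*5 = -1 + 5/4 = ¼ ≈ 0.25000)
o = -2 (o = 2*(-5 + 0*(-5))/5 = 2*(-5 + 0)/5 = (⅖)*(-5) = -2)
K(E, z) = 3/2 (K(E, z) = √(¼ + 2) = √(9/4) = 3/2)
K(M(o, -5), 4)*(11 - 15) = 3*(11 - 15)/2 = (3/2)*(-4) = -6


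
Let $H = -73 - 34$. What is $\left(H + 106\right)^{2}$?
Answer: $1$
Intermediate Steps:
$H = -107$ ($H = -73 - 34 = -107$)
$\left(H + 106\right)^{2} = \left(-107 + 106\right)^{2} = \left(-1\right)^{2} = 1$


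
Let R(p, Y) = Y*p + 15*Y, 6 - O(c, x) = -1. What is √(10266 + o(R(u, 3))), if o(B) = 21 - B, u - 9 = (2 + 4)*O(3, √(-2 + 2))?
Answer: 3*√1121 ≈ 100.44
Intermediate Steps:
O(c, x) = 7 (O(c, x) = 6 - 1*(-1) = 6 + 1 = 7)
u = 51 (u = 9 + (2 + 4)*7 = 9 + 6*7 = 9 + 42 = 51)
R(p, Y) = 15*Y + Y*p
√(10266 + o(R(u, 3))) = √(10266 + (21 - 3*(15 + 51))) = √(10266 + (21 - 3*66)) = √(10266 + (21 - 1*198)) = √(10266 + (21 - 198)) = √(10266 - 177) = √10089 = 3*√1121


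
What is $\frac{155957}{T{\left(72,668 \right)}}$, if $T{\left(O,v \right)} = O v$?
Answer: $\frac{155957}{48096} \approx 3.2426$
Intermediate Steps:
$\frac{155957}{T{\left(72,668 \right)}} = \frac{155957}{72 \cdot 668} = \frac{155957}{48096}$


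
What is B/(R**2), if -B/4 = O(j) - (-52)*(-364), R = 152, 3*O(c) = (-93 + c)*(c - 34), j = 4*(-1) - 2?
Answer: 2201/722 ≈ 3.0485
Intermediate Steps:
j = -6 (j = -4 - 2 = -6)
O(c) = (-93 + c)*(-34 + c)/3 (O(c) = ((-93 + c)*(c - 34))/3 = ((-93 + c)*(-34 + c))/3 = (-93 + c)*(-34 + c)/3)
B = 70432 (B = -4*((1054 - 127/3*(-6) + (1/3)*(-6)**2) - (-52)*(-364)) = -4*((1054 + 254 + (1/3)*36) - 1*18928) = -4*((1054 + 254 + 12) - 18928) = -4*(1320 - 18928) = -4*(-17608) = 70432)
B/(R**2) = 70432/(152**2) = 70432/23104 = 70432*(1/23104) = 2201/722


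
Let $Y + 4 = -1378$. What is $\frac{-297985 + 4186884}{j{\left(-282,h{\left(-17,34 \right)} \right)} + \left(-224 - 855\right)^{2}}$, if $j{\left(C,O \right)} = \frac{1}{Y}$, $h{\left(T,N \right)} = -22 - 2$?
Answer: $\frac{5374458418}{1608981061} \approx 3.3403$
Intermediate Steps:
$Y = -1382$ ($Y = -4 - 1378 = -1382$)
$h{\left(T,N \right)} = -24$ ($h{\left(T,N \right)} = -22 - 2 = -24$)
$j{\left(C,O \right)} = - \frac{1}{1382}$ ($j{\left(C,O \right)} = \frac{1}{-1382} = - \frac{1}{1382}$)
$\frac{-297985 + 4186884}{j{\left(-282,h{\left(-17,34 \right)} \right)} + \left(-224 - 855\right)^{2}} = \frac{-297985 + 4186884}{- \frac{1}{1382} + \left(-224 - 855\right)^{2}} = \frac{3888899}{- \frac{1}{1382} + \left(-1079\right)^{2}} = \frac{3888899}{- \frac{1}{1382} + 1164241} = \frac{3888899}{\frac{1608981061}{1382}} = 3888899 \cdot \frac{1382}{1608981061} = \frac{5374458418}{1608981061}$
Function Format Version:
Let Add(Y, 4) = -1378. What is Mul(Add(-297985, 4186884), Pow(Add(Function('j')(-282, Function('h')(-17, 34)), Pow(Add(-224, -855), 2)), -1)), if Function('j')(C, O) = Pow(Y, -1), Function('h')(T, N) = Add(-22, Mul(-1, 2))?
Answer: Rational(5374458418, 1608981061) ≈ 3.3403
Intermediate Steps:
Y = -1382 (Y = Add(-4, -1378) = -1382)
Function('h')(T, N) = -24 (Function('h')(T, N) = Add(-22, -2) = -24)
Function('j')(C, O) = Rational(-1, 1382) (Function('j')(C, O) = Pow(-1382, -1) = Rational(-1, 1382))
Mul(Add(-297985, 4186884), Pow(Add(Function('j')(-282, Function('h')(-17, 34)), Pow(Add(-224, -855), 2)), -1)) = Mul(Add(-297985, 4186884), Pow(Add(Rational(-1, 1382), Pow(Add(-224, -855), 2)), -1)) = Mul(3888899, Pow(Add(Rational(-1, 1382), Pow(-1079, 2)), -1)) = Mul(3888899, Pow(Add(Rational(-1, 1382), 1164241), -1)) = Mul(3888899, Pow(Rational(1608981061, 1382), -1)) = Mul(3888899, Rational(1382, 1608981061)) = Rational(5374458418, 1608981061)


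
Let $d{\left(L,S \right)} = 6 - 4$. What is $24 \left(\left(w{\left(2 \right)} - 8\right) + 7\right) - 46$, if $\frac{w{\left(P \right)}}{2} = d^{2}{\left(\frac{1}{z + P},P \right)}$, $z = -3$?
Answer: $122$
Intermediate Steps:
$d{\left(L,S \right)} = 2$ ($d{\left(L,S \right)} = 6 - 4 = 2$)
$w{\left(P \right)} = 8$ ($w{\left(P \right)} = 2 \cdot 2^{2} = 2 \cdot 4 = 8$)
$24 \left(\left(w{\left(2 \right)} - 8\right) + 7\right) - 46 = 24 \left(\left(8 - 8\right) + 7\right) - 46 = 24 \left(0 + 7\right) - 46 = 24 \cdot 7 - 46 = 168 - 46 = 122$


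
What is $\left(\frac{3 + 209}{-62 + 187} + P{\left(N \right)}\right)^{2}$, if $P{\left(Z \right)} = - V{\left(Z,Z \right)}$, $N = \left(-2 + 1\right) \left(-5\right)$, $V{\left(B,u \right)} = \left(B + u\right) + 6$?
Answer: $\frac{3196944}{15625} \approx 204.6$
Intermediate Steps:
$V{\left(B,u \right)} = 6 + B + u$
$N = 5$ ($N = \left(-1\right) \left(-5\right) = 5$)
$P{\left(Z \right)} = -6 - 2 Z$ ($P{\left(Z \right)} = - (6 + Z + Z) = - (6 + 2 Z) = -6 - 2 Z$)
$\left(\frac{3 + 209}{-62 + 187} + P{\left(N \right)}\right)^{2} = \left(\frac{3 + 209}{-62 + 187} - 16\right)^{2} = \left(\frac{212}{125} - 16\right)^{2} = \left(- \frac{1788}{125}\right)^{2} = \frac{3196944}{15625}$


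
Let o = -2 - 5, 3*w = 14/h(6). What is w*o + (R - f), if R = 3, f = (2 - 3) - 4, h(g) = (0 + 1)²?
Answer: -74/3 ≈ -24.667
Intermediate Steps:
h(g) = 1 (h(g) = 1² = 1)
f = -5 (f = -1 - 4 = -5)
w = 14/3 (w = (14/1)/3 = (14*1)/3 = (⅓)*14 = 14/3 ≈ 4.6667)
o = -7
w*o + (R - f) = (14/3)*(-7) + (3 - 1*(-5)) = -98/3 + (3 + 5) = -98/3 + 8 = -74/3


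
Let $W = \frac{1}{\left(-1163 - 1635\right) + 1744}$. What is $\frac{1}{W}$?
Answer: $-1054$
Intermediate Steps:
$W = - \frac{1}{1054}$ ($W = \frac{1}{\left(-1163 - 1635\right) + 1744} = \frac{1}{-2798 + 1744} = \frac{1}{-1054} = - \frac{1}{1054} \approx -0.00094877$)
$\frac{1}{W} = \frac{1}{- \frac{1}{1054}} = -1054$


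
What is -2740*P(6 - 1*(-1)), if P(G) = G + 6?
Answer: -35620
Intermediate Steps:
P(G) = 6 + G
-2740*P(6 - 1*(-1)) = -2740*(6 + (6 - 1*(-1))) = -2740*(6 + (6 + 1)) = -2740*(6 + 7) = -2740*13 = -35620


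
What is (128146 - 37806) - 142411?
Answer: -52071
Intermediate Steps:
(128146 - 37806) - 142411 = 90340 - 142411 = -52071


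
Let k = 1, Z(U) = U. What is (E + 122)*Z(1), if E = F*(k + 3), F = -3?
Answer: 110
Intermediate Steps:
E = -12 (E = -3*(1 + 3) = -3*4 = -12)
(E + 122)*Z(1) = (-12 + 122)*1 = 110*1 = 110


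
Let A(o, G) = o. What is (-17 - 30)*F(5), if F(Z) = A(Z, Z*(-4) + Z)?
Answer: -235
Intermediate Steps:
F(Z) = Z
(-17 - 30)*F(5) = (-17 - 30)*5 = -47*5 = -235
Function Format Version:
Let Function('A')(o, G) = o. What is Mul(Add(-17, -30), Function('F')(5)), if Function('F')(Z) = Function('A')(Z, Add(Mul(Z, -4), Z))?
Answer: -235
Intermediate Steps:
Function('F')(Z) = Z
Mul(Add(-17, -30), Function('F')(5)) = Mul(Add(-17, -30), 5) = Mul(-47, 5) = -235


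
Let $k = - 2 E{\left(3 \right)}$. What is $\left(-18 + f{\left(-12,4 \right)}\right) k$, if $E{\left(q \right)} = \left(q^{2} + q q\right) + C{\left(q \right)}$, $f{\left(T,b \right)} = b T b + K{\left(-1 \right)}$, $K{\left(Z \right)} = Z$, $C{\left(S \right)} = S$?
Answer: $8862$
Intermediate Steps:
$f{\left(T,b \right)} = -1 + T b^{2}$ ($f{\left(T,b \right)} = b T b - 1 = T b b - 1 = T b^{2} - 1 = -1 + T b^{2}$)
$E{\left(q \right)} = q + 2 q^{2}$ ($E{\left(q \right)} = \left(q^{2} + q q\right) + q = \left(q^{2} + q^{2}\right) + q = 2 q^{2} + q = q + 2 q^{2}$)
$k = -42$ ($k = - 2 \cdot 3 \left(1 + 2 \cdot 3\right) = - 2 \cdot 3 \left(1 + 6\right) = - 2 \cdot 3 \cdot 7 = \left(-2\right) 21 = -42$)
$\left(-18 + f{\left(-12,4 \right)}\right) k = \left(-18 - \left(1 + 12 \cdot 4^{2}\right)\right) \left(-42\right) = \left(-18 - 193\right) \left(-42\right) = \left(-211\right) \left(-42\right) = 8862$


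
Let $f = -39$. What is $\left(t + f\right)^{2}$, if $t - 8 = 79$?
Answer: $2304$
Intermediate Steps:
$t = 87$ ($t = 8 + 79 = 87$)
$\left(t + f\right)^{2} = \left(87 - 39\right)^{2} = 48^{2} = 2304$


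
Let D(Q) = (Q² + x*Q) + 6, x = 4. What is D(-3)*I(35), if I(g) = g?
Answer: 105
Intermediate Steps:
D(Q) = 6 + Q² + 4*Q (D(Q) = (Q² + 4*Q) + 6 = 6 + Q² + 4*Q)
D(-3)*I(35) = (6 + (-3)² + 4*(-3))*35 = (6 + 9 - 12)*35 = 3*35 = 105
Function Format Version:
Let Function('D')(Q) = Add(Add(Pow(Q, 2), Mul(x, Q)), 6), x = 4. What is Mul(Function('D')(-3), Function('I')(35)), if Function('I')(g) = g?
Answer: 105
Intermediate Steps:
Function('D')(Q) = Add(6, Pow(Q, 2), Mul(4, Q)) (Function('D')(Q) = Add(Add(Pow(Q, 2), Mul(4, Q)), 6) = Add(6, Pow(Q, 2), Mul(4, Q)))
Mul(Function('D')(-3), Function('I')(35)) = Mul(Add(6, Pow(-3, 2), Mul(4, -3)), 35) = Mul(Add(6, 9, -12), 35) = Mul(3, 35) = 105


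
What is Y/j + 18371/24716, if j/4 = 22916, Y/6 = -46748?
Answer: -328036379/141597964 ≈ -2.3167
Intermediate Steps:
Y = -280488 (Y = 6*(-46748) = -280488)
j = 91664 (j = 4*22916 = 91664)
Y/j + 18371/24716 = -280488/91664 + 18371/24716 = -280488*1/91664 + 18371*(1/24716) = -35061/11458 + 18371/24716 = -328036379/141597964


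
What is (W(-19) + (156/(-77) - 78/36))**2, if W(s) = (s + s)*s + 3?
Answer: 110897658169/213444 ≈ 5.1956e+5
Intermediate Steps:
W(s) = 3 + 2*s**2 (W(s) = (2*s)*s + 3 = 2*s**2 + 3 = 3 + 2*s**2)
(W(-19) + (156/(-77) - 78/36))**2 = ((3 + 2*(-19)**2) + (156/(-77) - 78/36))**2 = ((3 + 2*361) + (156*(-1/77) - 78*1/36))**2 = ((3 + 722) + (-156/77 - 13/6))**2 = (725 - 1937/462)**2 = (333013/462)**2 = 110897658169/213444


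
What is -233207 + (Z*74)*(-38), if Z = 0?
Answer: -233207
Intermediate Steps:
-233207 + (Z*74)*(-38) = -233207 + (0*74)*(-38) = -233207 + 0*(-38) = -233207 + 0 = -233207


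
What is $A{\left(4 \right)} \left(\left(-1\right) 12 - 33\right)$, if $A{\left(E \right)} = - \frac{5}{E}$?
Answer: $\frac{225}{4} \approx 56.25$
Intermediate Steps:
$A{\left(4 \right)} \left(\left(-1\right) 12 - 33\right) = - \frac{5}{4} \left(\left(-1\right) 12 - 33\right) = \left(-5\right) \frac{1}{4} \left(-12 - 33\right) = \left(- \frac{5}{4}\right) \left(-45\right) = \frac{225}{4}$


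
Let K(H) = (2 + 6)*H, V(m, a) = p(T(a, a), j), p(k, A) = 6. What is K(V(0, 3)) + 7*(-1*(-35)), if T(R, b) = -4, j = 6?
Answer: 293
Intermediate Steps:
V(m, a) = 6
K(H) = 8*H
K(V(0, 3)) + 7*(-1*(-35)) = 8*6 + 7*(-1*(-35)) = 48 + 7*35 = 48 + 245 = 293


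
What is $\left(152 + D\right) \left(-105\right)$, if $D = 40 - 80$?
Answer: $-11760$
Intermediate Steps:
$D = -40$ ($D = 40 - 80 = -40$)
$\left(152 + D\right) \left(-105\right) = \left(152 - 40\right) \left(-105\right) = 112 \left(-105\right) = -11760$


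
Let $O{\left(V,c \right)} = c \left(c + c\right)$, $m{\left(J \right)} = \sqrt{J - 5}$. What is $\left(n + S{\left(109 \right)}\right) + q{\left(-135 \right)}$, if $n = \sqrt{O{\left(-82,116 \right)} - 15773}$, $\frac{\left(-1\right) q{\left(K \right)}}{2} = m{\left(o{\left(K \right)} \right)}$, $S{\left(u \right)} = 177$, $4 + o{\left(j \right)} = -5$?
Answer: $177 + \sqrt{11139} - 2 i \sqrt{14} \approx 282.54 - 7.4833 i$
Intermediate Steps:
$o{\left(j \right)} = -9$ ($o{\left(j \right)} = -4 - 5 = -9$)
$m{\left(J \right)} = \sqrt{-5 + J}$
$q{\left(K \right)} = - 2 i \sqrt{14}$ ($q{\left(K \right)} = - 2 \sqrt{-5 - 9} = - 2 \sqrt{-14} = - 2 i \sqrt{14}$)
$O{\left(V,c \right)} = 2 c^{2}$ ($O{\left(V,c \right)} = c 2 c = 2 c^{2}$)
$n = \sqrt{11139}$ ($n = \sqrt{2 \cdot 116^{2} - 15773} = \sqrt{2 \cdot 13456 - 15773} = \sqrt{26912 - 15773} = \sqrt{11139} \approx 105.54$)
$\left(n + S{\left(109 \right)}\right) + q{\left(-135 \right)} = \left(\sqrt{11139} + 177\right) - 2 i \sqrt{14} = \left(177 + \sqrt{11139}\right) - 2 i \sqrt{14} = 177 + \sqrt{11139} - 2 i \sqrt{14}$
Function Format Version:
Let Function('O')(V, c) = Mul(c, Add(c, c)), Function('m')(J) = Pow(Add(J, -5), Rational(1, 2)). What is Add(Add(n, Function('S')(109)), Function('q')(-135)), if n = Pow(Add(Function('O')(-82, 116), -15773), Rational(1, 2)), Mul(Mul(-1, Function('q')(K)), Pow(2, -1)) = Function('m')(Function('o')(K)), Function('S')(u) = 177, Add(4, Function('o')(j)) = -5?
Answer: Add(177, Pow(11139, Rational(1, 2)), Mul(-2, I, Pow(14, Rational(1, 2)))) ≈ Add(282.54, Mul(-7.4833, I))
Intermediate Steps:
Function('o')(j) = -9 (Function('o')(j) = Add(-4, -5) = -9)
Function('m')(J) = Pow(Add(-5, J), Rational(1, 2))
Function('q')(K) = Mul(-2, I, Pow(14, Rational(1, 2))) (Function('q')(K) = Mul(-2, Pow(Add(-5, -9), Rational(1, 2))) = Mul(-2, Pow(-14, Rational(1, 2))) = Mul(-2, Mul(I, Pow(14, Rational(1, 2)))) = Mul(-2, I, Pow(14, Rational(1, 2))))
Function('O')(V, c) = Mul(2, Pow(c, 2)) (Function('O')(V, c) = Mul(c, Mul(2, c)) = Mul(2, Pow(c, 2)))
n = Pow(11139, Rational(1, 2)) (n = Pow(Add(Mul(2, Pow(116, 2)), -15773), Rational(1, 2)) = Pow(Add(Mul(2, 13456), -15773), Rational(1, 2)) = Pow(Add(26912, -15773), Rational(1, 2)) = Pow(11139, Rational(1, 2)) ≈ 105.54)
Add(Add(n, Function('S')(109)), Function('q')(-135)) = Add(Add(Pow(11139, Rational(1, 2)), 177), Mul(-2, I, Pow(14, Rational(1, 2)))) = Add(Add(177, Pow(11139, Rational(1, 2))), Mul(-2, I, Pow(14, Rational(1, 2)))) = Add(177, Pow(11139, Rational(1, 2)), Mul(-2, I, Pow(14, Rational(1, 2))))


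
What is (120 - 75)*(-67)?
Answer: -3015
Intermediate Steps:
(120 - 75)*(-67) = 45*(-67) = -3015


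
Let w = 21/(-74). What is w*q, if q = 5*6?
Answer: -315/37 ≈ -8.5135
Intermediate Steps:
q = 30
w = -21/74 (w = 21*(-1/74) = -21/74 ≈ -0.28378)
w*q = -21/74*30 = -315/37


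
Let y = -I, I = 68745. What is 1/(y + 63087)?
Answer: -1/5658 ≈ -0.00017674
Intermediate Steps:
y = -68745 (y = -1*68745 = -68745)
1/(y + 63087) = 1/(-68745 + 63087) = 1/(-5658) = -1/5658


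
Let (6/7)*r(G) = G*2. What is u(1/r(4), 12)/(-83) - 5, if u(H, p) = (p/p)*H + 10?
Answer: -11903/2324 ≈ -5.1218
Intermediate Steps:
r(G) = 7*G/3 (r(G) = 7*(G*2)/6 = 7*(2*G)/6 = 7*G/3)
u(H, p) = 10 + H (u(H, p) = 1*H + 10 = H + 10 = 10 + H)
u(1/r(4), 12)/(-83) - 5 = (10 + 1/((7/3)*4))/(-83) - 5 = (10 + 1/(28/3))*(-1/83) - 5 = (10 + 3/28)*(-1/83) - 5 = (283/28)*(-1/83) - 5 = -283/2324 - 5 = -11903/2324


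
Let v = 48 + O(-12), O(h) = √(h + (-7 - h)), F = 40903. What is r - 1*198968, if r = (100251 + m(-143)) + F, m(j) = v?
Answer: -57766 + I*√7 ≈ -57766.0 + 2.6458*I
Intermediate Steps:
O(h) = I*√7 (O(h) = √(-7) = I*√7)
v = 48 + I*√7 ≈ 48.0 + 2.6458*I
m(j) = 48 + I*√7
r = 141202 + I*√7 (r = (100251 + (48 + I*√7)) + 40903 = (100299 + I*√7) + 40903 = 141202 + I*√7 ≈ 1.412e+5 + 2.6458*I)
r - 1*198968 = (141202 + I*√7) - 1*198968 = (141202 + I*√7) - 198968 = -57766 + I*√7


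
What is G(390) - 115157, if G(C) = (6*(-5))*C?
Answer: -126857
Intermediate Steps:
G(C) = -30*C
G(390) - 115157 = -30*390 - 115157 = -11700 - 115157 = -126857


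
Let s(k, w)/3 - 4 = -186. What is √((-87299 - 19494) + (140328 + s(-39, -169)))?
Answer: √32989 ≈ 181.63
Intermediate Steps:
s(k, w) = -546 (s(k, w) = 12 + 3*(-186) = 12 - 558 = -546)
√((-87299 - 19494) + (140328 + s(-39, -169))) = √((-87299 - 19494) + (140328 - 546)) = √(-106793 + 139782) = √32989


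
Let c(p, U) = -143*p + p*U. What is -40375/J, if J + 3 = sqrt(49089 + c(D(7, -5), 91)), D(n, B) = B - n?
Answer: 40375/(3 - sqrt(49713)) ≈ -183.55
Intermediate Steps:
c(p, U) = -143*p + U*p
J = -3 + sqrt(49713) (J = -3 + sqrt(49089 + (-5 - 1*7)*(-143 + 91)) = -3 + sqrt(49089 + (-5 - 7)*(-52)) = -3 + sqrt(49089 - 12*(-52)) = -3 + sqrt(49089 + 624) = -3 + sqrt(49713) ≈ 219.96)
-40375/J = -40375/(-3 + sqrt(49713))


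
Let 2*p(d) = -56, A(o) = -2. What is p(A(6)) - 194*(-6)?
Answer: 1136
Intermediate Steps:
p(d) = -28 (p(d) = (½)*(-56) = -28)
p(A(6)) - 194*(-6) = -28 - 194*(-6) = -28 + 1164 = 1136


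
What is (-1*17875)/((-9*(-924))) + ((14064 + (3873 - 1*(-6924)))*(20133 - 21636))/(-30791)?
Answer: 28198723373/23277996 ≈ 1211.4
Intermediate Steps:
(-1*17875)/((-9*(-924))) + ((14064 + (3873 - 1*(-6924)))*(20133 - 21636))/(-30791) = -17875/8316 + ((14064 + (3873 + 6924))*(-1503))*(-1/30791) = -17875*1/8316 + ((14064 + 10797)*(-1503))*(-1/30791) = -1625/756 + (24861*(-1503))*(-1/30791) = -1625/756 - 37366083*(-1/30791) = -1625/756 + 37366083/30791 = 28198723373/23277996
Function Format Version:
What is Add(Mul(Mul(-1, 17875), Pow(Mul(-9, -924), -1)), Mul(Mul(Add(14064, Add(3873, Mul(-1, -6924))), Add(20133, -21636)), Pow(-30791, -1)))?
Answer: Rational(28198723373, 23277996) ≈ 1211.4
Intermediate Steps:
Add(Mul(Mul(-1, 17875), Pow(Mul(-9, -924), -1)), Mul(Mul(Add(14064, Add(3873, Mul(-1, -6924))), Add(20133, -21636)), Pow(-30791, -1))) = Add(Mul(-17875, Pow(8316, -1)), Mul(Mul(Add(14064, Add(3873, 6924)), -1503), Rational(-1, 30791))) = Add(Mul(-17875, Rational(1, 8316)), Mul(Mul(Add(14064, 10797), -1503), Rational(-1, 30791))) = Add(Rational(-1625, 756), Mul(Mul(24861, -1503), Rational(-1, 30791))) = Add(Rational(-1625, 756), Mul(-37366083, Rational(-1, 30791))) = Add(Rational(-1625, 756), Rational(37366083, 30791)) = Rational(28198723373, 23277996)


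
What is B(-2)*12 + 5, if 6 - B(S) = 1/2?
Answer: 71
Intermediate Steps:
B(S) = 11/2 (B(S) = 6 - 1/2 = 11/2)
B(-2)*12 + 5 = (11/2)*12 + 5 = 66 + 5 = 71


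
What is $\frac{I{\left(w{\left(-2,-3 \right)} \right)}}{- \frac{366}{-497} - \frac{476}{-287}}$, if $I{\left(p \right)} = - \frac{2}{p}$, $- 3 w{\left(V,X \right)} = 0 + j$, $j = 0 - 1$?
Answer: $- \frac{61131}{24401} \approx -2.5053$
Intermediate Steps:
$j = -1$ ($j = 0 - 1 = -1$)
$w{\left(V,X \right)} = \frac{1}{3}$ ($w{\left(V,X \right)} = - \frac{0 - 1}{3} = \left(- \frac{1}{3}\right) \left(-1\right) = \frac{1}{3}$)
$\frac{I{\left(w{\left(-2,-3 \right)} \right)}}{- \frac{366}{-497} - \frac{476}{-287}} = \frac{\left(-2\right) \frac{1}{\frac{1}{3}}}{- \frac{366}{-497} - \frac{476}{-287}} = \frac{\left(-2\right) 3}{\left(-366\right) \left(- \frac{1}{497}\right) - - \frac{68}{41}} = - \frac{6}{\frac{366}{497} + \frac{68}{41}} = - \frac{6}{\frac{48802}{20377}} = \left(-6\right) \frac{20377}{48802} = - \frac{61131}{24401}$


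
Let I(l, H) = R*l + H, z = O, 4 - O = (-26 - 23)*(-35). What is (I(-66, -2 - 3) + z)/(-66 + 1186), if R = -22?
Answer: -33/140 ≈ -0.23571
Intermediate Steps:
O = -1711 (O = 4 - (-26 - 23)*(-35) = 4 - (-49)*(-35) = 4 - 1*1715 = 4 - 1715 = -1711)
z = -1711
I(l, H) = H - 22*l (I(l, H) = -22*l + H = H - 22*l)
(I(-66, -2 - 3) + z)/(-66 + 1186) = (((-2 - 3) - 22*(-66)) - 1711)/(-66 + 1186) = ((-5 + 1452) - 1711)/1120 = (1447 - 1711)*(1/1120) = -264*1/1120 = -33/140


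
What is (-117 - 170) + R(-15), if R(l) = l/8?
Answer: -2311/8 ≈ -288.88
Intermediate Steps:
R(l) = l/8 (R(l) = l*(⅛) = l/8)
(-117 - 170) + R(-15) = (-117 - 170) + (⅛)*(-15) = -287 - 15/8 = -2311/8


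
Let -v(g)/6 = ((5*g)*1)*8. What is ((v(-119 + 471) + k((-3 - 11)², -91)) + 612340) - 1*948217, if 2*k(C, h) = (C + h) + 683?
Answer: -419963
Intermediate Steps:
v(g) = -240*g (v(g) = -6*(5*g)*1*8 = -6*5*g*8 = -240*g)
k(C, h) = 683/2 + C/2 + h/2 (k(C, h) = ((C + h) + 683)/2 = (683 + C + h)/2 = 683/2 + C/2 + h/2)
((v(-119 + 471) + k((-3 - 11)², -91)) + 612340) - 1*948217 = ((-240*(-119 + 471) + (683/2 + (-3 - 11)²/2 + (½)*(-91))) + 612340) - 1*948217 = ((-240*352 + (683/2 + (½)*(-14)² - 91/2)) + 612340) - 948217 = ((-84480 + (683/2 + (½)*196 - 91/2)) + 612340) - 948217 = ((-84480 + (683/2 + 98 - 91/2)) + 612340) - 948217 = ((-84480 + 394) + 612340) - 948217 = (-84086 + 612340) - 948217 = 528254 - 948217 = -419963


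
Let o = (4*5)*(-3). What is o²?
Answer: 3600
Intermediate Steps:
o = -60 (o = 20*(-3) = -60)
o² = (-60)² = 3600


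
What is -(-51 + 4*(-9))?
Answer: 87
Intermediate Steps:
-(-51 + 4*(-9)) = -(-51 - 36) = -1*(-87) = 87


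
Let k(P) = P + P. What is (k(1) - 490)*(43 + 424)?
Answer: -227896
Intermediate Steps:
k(P) = 2*P
(k(1) - 490)*(43 + 424) = (2*1 - 490)*(43 + 424) = (2 - 490)*467 = -488*467 = -227896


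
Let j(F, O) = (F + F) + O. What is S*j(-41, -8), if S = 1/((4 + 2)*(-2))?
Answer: 15/2 ≈ 7.5000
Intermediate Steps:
j(F, O) = O + 2*F (j(F, O) = 2*F + O = O + 2*F)
S = -1/12 (S = 1/(6*(-2)) = 1/(-12) = -1/12 ≈ -0.083333)
S*j(-41, -8) = -(-8 + 2*(-41))/12 = -(-8 - 82)/12 = -1/12*(-90) = 15/2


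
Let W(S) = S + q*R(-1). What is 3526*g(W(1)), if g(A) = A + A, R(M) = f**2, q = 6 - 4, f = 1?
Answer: 21156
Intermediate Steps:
q = 2
R(M) = 1 (R(M) = 1**2 = 1)
W(S) = 2 + S (W(S) = S + 2*1 = S + 2 = 2 + S)
g(A) = 2*A
3526*g(W(1)) = 3526*(2*(2 + 1)) = 3526*(2*3) = 3526*6 = 21156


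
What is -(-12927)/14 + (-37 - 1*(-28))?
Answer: 12801/14 ≈ 914.36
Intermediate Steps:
-(-12927)/14 + (-37 - 1*(-28)) = -(-12927)/14 + (-37 + 28) = -93*(-139/14) - 9 = 12927/14 - 9 = 12801/14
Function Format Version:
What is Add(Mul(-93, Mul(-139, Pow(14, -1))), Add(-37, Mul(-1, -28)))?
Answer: Rational(12801, 14) ≈ 914.36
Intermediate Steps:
Add(Mul(-93, Mul(-139, Pow(14, -1))), Add(-37, Mul(-1, -28))) = Add(Mul(-93, Mul(-139, Rational(1, 14))), Add(-37, 28)) = Add(Mul(-93, Rational(-139, 14)), -9) = Add(Rational(12927, 14), -9) = Rational(12801, 14)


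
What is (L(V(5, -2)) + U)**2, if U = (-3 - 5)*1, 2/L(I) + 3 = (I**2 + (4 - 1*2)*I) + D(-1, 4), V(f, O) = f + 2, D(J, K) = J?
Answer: 220900/3481 ≈ 63.459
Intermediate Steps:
V(f, O) = 2 + f
L(I) = 2/(-4 + I**2 + 2*I) (L(I) = 2/(-3 + ((I**2 + (4 - 1*2)*I) - 1)) = 2/(-3 + ((I**2 + (4 - 2)*I) - 1)) = 2/(-3 + ((I**2 + 2*I) - 1)) = 2/(-3 + (-1 + I**2 + 2*I)) = 2/(-4 + I**2 + 2*I))
U = -8 (U = -8*1 = -8)
(L(V(5, -2)) + U)**2 = (2/(-4 + (2 + 5)**2 + 2*(2 + 5)) - 8)**2 = (2/(-4 + 7**2 + 2*7) - 8)**2 = (2/(-4 + 49 + 14) - 8)**2 = (2/59 - 8)**2 = (-470/59)**2 = 220900/3481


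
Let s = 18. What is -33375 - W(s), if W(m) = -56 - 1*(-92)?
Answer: -33411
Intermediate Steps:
W(m) = 36 (W(m) = -56 + 92 = 36)
-33375 - W(s) = -33375 - 1*36 = -33375 - 36 = -33411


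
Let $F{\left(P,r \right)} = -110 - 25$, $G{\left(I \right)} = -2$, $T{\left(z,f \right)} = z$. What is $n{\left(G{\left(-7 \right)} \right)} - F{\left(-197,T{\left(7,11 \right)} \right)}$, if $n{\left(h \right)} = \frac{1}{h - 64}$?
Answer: $\frac{8909}{66} \approx 134.98$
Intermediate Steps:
$n{\left(h \right)} = \frac{1}{-64 + h}$
$F{\left(P,r \right)} = -135$
$n{\left(G{\left(-7 \right)} \right)} - F{\left(-197,T{\left(7,11 \right)} \right)} = \frac{1}{-64 - 2} - -135 = \frac{1}{-66} + 135 = - \frac{1}{66} + 135 = \frac{8909}{66}$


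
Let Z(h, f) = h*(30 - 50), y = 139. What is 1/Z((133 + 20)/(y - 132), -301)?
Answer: -7/3060 ≈ -0.0022876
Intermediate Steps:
Z(h, f) = -20*h (Z(h, f) = h*(-20) = -20*h)
1/Z((133 + 20)/(y - 132), -301) = 1/(-20*(133 + 20)/(139 - 132)) = 1/(-3060/7) = -7/3060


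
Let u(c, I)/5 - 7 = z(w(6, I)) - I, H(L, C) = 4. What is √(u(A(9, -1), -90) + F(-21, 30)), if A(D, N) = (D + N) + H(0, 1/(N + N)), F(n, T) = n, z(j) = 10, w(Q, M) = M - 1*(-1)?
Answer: √514 ≈ 22.672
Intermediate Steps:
w(Q, M) = 1 + M (w(Q, M) = M + 1 = 1 + M)
A(D, N) = 4 + D + N (A(D, N) = (D + N) + 4 = 4 + D + N)
u(c, I) = 85 - 5*I (u(c, I) = 35 + 5*(10 - I) = 35 + (50 - 5*I) = 85 - 5*I)
√(u(A(9, -1), -90) + F(-21, 30)) = √((85 - 5*(-90)) - 21) = √((85 + 450) - 21) = √(535 - 21) = √514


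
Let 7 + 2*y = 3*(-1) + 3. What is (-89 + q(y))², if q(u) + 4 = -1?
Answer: 8836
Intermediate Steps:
y = -7/2 (y = -7/2 + (3*(-1) + 3)/2 = -7/2 + (-3 + 3)/2 = -7/2 + (½)*0 = -7/2 + 0 = -7/2 ≈ -3.5000)
q(u) = -5 (q(u) = -4 - 1 = -5)
(-89 + q(y))² = (-89 - 5)² = (-94)² = 8836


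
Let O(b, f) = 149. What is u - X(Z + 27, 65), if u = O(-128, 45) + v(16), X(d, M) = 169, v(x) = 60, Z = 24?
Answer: 40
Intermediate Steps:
u = 209 (u = 149 + 60 = 209)
u - X(Z + 27, 65) = 209 - 1*169 = 209 - 169 = 40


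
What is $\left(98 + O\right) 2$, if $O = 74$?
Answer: $344$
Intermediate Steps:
$\left(98 + O\right) 2 = \left(98 + 74\right) 2 = 172 \cdot 2 = 344$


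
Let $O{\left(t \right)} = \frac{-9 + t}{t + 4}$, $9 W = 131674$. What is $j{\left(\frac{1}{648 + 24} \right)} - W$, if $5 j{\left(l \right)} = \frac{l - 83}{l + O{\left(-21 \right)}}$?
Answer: $- \frac{2658493013}{181593} \approx -14640.0$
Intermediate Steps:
$W = \frac{131674}{9}$ ($W = \frac{1}{9} \cdot 131674 = \frac{131674}{9} \approx 14630.0$)
$O{\left(t \right)} = \frac{-9 + t}{4 + t}$
$j{\left(l \right)} = \frac{-83 + l}{5 \left(\frac{30}{17} + l\right)}$ ($j{\left(l \right)} = \frac{\left(l - 83\right) \frac{1}{l + \frac{-9 - 21}{4 - 21}}}{5} = \frac{\left(-83 + l\right) \frac{1}{l + \frac{1}{-17} \left(-30\right)}}{5} = \frac{\left(-83 + l\right) \frac{1}{l - - \frac{30}{17}}}{5} = \frac{\left(-83 + l\right) \frac{1}{l + \frac{30}{17}}}{5} = \frac{\left(-83 + l\right) \frac{1}{\frac{30}{17} + l}}{5} = \frac{\frac{1}{\frac{30}{17} + l} \left(-83 + l\right)}{5} = \frac{-83 + l}{5 \left(\frac{30}{17} + l\right)}$)
$j{\left(\frac{1}{648 + 24} \right)} - W = \frac{17 \left(-83 + \frac{1}{648 + 24}\right)}{5 \left(30 + \frac{17}{648 + 24}\right)} - \frac{131674}{9} = \frac{17 \left(-83 + \frac{1}{672}\right)}{5 \left(30 + \frac{17}{672}\right)} - \frac{131674}{9} = \frac{17 \left(-83 + \frac{1}{672}\right)}{5 \left(30 + 17 \cdot \frac{1}{672}\right)} - \frac{131674}{9} = \frac{17}{5} \frac{1}{30 + \frac{17}{672}} \left(- \frac{55775}{672}\right) - \frac{131674}{9} = \frac{17}{5} \frac{1}{\frac{20177}{672}} \left(- \frac{55775}{672}\right) - \frac{131674}{9} = \frac{17}{5} \cdot \frac{672}{20177} \left(- \frac{55775}{672}\right) - \frac{131674}{9} = - \frac{189635}{20177} - \frac{131674}{9} = - \frac{2658493013}{181593}$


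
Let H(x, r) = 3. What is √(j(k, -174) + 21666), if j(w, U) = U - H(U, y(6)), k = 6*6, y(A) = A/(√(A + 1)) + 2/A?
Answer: √21489 ≈ 146.59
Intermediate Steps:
y(A) = 2/A + A/√(1 + A) (y(A) = A/(√(1 + A)) + 2/A = A/√(1 + A) + 2/A = 2/A + A/√(1 + A))
k = 36
j(w, U) = -3 + U (j(w, U) = U - 1*3 = U - 3 = -3 + U)
√(j(k, -174) + 21666) = √((-3 - 174) + 21666) = √(-177 + 21666) = √21489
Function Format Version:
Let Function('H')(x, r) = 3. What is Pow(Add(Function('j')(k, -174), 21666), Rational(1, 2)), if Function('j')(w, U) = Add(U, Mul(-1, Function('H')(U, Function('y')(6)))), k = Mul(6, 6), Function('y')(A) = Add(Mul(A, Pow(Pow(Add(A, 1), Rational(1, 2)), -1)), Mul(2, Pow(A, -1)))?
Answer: Pow(21489, Rational(1, 2)) ≈ 146.59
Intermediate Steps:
Function('y')(A) = Add(Mul(2, Pow(A, -1)), Mul(A, Pow(Add(1, A), Rational(-1, 2)))) (Function('y')(A) = Add(Mul(A, Pow(Pow(Add(1, A), Rational(1, 2)), -1)), Mul(2, Pow(A, -1))) = Add(Mul(A, Pow(Add(1, A), Rational(-1, 2))), Mul(2, Pow(A, -1))) = Add(Mul(2, Pow(A, -1)), Mul(A, Pow(Add(1, A), Rational(-1, 2)))))
k = 36
Function('j')(w, U) = Add(-3, U) (Function('j')(w, U) = Add(U, Mul(-1, 3)) = Add(U, -3) = Add(-3, U))
Pow(Add(Function('j')(k, -174), 21666), Rational(1, 2)) = Pow(Add(Add(-3, -174), 21666), Rational(1, 2)) = Pow(Add(-177, 21666), Rational(1, 2)) = Pow(21489, Rational(1, 2))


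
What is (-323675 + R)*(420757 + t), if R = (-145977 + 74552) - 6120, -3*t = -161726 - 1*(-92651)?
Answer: -178054214040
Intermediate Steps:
t = 23025 (t = -(-161726 - 1*(-92651))/3 = -(-161726 + 92651)/3 = -⅓*(-69075) = 23025)
R = -77545 (R = -71425 - 6120 = -77545)
(-323675 + R)*(420757 + t) = (-323675 - 77545)*(420757 + 23025) = -401220*443782 = -178054214040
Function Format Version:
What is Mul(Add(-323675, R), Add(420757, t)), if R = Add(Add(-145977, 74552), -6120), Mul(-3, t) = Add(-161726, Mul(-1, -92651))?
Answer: -178054214040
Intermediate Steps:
t = 23025 (t = Mul(Rational(-1, 3), Add(-161726, Mul(-1, -92651))) = Mul(Rational(-1, 3), Add(-161726, 92651)) = Mul(Rational(-1, 3), -69075) = 23025)
R = -77545 (R = Add(-71425, -6120) = -77545)
Mul(Add(-323675, R), Add(420757, t)) = Mul(Add(-323675, -77545), Add(420757, 23025)) = Mul(-401220, 443782) = -178054214040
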